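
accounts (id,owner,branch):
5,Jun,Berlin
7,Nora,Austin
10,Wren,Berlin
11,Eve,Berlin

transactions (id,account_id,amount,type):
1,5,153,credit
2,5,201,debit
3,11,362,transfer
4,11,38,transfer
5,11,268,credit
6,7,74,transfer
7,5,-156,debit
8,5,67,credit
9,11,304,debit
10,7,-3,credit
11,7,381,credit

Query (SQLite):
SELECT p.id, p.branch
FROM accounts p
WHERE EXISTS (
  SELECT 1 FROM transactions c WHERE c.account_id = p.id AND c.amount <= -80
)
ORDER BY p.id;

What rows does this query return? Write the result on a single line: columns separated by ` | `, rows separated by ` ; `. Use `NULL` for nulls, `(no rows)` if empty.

For each accounts row, check whether any transactions with matching account_id has amount <= -80.
Keep rows where that is true.

5 | Berlin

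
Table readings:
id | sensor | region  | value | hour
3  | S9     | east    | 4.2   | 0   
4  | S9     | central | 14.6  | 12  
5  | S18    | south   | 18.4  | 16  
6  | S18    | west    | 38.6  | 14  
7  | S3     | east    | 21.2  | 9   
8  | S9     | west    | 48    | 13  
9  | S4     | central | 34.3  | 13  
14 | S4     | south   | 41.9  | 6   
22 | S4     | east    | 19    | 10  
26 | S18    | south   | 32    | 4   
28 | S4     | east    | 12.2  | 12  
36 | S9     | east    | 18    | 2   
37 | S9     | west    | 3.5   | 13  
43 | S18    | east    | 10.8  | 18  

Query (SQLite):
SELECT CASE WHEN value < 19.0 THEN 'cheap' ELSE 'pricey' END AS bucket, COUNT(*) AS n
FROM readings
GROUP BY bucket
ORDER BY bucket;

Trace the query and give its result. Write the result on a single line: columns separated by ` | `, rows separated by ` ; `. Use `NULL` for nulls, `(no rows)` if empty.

Bucket rows by value < 19.0 → 'cheap' else 'pricey'; count each bucket.

cheap | 7 ; pricey | 7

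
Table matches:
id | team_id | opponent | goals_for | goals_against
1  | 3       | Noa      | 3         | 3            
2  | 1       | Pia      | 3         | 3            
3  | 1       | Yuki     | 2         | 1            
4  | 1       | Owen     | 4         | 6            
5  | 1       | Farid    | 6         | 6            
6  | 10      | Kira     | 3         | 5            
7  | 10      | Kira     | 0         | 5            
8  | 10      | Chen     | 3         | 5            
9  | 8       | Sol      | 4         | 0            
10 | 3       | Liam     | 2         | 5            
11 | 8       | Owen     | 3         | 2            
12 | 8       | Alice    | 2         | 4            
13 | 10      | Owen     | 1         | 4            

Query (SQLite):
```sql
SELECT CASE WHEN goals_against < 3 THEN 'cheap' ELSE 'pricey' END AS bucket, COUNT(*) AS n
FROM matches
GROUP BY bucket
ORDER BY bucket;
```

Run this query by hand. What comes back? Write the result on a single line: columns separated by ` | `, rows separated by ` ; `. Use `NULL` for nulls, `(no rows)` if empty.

Bucket rows by goals_against < 3 → 'cheap' else 'pricey'; count each bucket.

cheap | 3 ; pricey | 10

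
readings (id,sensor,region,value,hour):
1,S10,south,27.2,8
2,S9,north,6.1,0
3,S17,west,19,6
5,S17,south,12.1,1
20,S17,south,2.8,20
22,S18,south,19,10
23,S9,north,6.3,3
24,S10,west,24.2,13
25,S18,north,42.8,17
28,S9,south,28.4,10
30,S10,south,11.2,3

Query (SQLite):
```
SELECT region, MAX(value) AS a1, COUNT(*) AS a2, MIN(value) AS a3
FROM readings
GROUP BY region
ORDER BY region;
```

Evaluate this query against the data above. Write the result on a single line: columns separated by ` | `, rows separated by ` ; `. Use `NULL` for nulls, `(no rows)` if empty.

north | 42.8 | 3 | 6.1 ; south | 28.4 | 6 | 2.8 ; west | 24.2 | 2 | 19

Group readings by region.
Per group compute: MAX(value), COUNT(*), MIN(value).
  north: ids {2, 23, 25} → MAX(value)=42.8, COUNT(*)=3, MIN(value)=6.1
  south: ids {1, 5, 20, 22, 28, 30} → MAX(value)=28.4, COUNT(*)=6, MIN(value)=2.8
  west: ids {3, 24} → MAX(value)=24.2, COUNT(*)=2, MIN(value)=19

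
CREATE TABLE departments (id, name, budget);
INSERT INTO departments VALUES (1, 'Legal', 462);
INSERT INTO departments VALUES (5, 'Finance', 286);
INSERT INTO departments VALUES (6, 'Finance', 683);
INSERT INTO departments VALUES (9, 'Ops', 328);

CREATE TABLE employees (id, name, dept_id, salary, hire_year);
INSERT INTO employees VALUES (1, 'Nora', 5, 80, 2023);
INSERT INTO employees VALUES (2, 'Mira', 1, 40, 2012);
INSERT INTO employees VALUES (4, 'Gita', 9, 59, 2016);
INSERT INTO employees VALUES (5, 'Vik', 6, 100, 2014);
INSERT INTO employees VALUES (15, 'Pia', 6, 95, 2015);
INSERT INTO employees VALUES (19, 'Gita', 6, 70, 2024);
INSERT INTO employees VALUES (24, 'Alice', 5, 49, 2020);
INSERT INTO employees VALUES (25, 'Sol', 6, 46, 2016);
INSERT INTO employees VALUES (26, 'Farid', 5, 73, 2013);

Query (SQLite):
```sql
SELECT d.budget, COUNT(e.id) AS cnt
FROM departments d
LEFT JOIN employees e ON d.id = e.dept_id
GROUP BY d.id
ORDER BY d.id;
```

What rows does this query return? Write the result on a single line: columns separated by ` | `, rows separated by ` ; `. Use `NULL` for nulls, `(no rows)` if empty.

462 | 1 ; 286 | 3 ; 683 | 4 ; 328 | 1

LEFT JOIN keeps every departments row; unmatched ones get NULL for employees columns.
Group by departments.id and compute COUNT(e.id). COUNT(col) of an all-NULL group is 0.
  1: ids {2} → COUNT(e.id)=1
  5: ids {1, 24, 26} → COUNT(e.id)=3
  6: ids {5, 15, 19, 25} → COUNT(e.id)=4
  9: ids {4} → COUNT(e.id)=1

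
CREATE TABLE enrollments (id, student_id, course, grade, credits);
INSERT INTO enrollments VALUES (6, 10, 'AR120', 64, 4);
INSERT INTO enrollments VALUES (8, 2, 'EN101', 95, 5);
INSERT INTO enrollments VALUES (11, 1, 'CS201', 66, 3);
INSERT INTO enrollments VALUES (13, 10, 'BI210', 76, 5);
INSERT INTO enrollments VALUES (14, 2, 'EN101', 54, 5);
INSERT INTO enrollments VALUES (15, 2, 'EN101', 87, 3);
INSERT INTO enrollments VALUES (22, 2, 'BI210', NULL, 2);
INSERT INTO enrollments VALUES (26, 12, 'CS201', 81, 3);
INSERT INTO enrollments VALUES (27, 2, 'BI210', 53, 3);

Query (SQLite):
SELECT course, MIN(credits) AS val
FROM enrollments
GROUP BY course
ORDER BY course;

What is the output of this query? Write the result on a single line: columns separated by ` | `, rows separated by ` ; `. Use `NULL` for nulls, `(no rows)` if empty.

AR120 | 4 ; BI210 | 2 ; CS201 | 3 ; EN101 | 3

Partition enrollments by course; compute MIN(credits) within each group.
  AR120: ids {6} → MIN(credits)=4
  BI210: ids {13, 22, 27} → MIN(credits)=2
  CS201: ids {11, 26} → MIN(credits)=3
  EN101: ids {8, 14, 15} → MIN(credits)=3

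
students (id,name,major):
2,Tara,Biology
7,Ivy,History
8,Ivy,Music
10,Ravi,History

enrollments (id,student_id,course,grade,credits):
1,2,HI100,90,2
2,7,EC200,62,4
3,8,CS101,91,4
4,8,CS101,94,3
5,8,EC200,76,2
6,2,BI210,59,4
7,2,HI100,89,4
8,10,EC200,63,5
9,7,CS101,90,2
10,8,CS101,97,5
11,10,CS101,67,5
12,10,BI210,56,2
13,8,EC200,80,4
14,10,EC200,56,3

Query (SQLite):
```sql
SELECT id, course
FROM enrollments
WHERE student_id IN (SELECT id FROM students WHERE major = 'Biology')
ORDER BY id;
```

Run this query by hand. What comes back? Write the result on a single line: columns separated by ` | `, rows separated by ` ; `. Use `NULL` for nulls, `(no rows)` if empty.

Inner query: students.id where major = 'Biology'.
Outer: keep enrollments rows whose student_id is in that set.
Inner query → {2}

1 | HI100 ; 6 | BI210 ; 7 | HI100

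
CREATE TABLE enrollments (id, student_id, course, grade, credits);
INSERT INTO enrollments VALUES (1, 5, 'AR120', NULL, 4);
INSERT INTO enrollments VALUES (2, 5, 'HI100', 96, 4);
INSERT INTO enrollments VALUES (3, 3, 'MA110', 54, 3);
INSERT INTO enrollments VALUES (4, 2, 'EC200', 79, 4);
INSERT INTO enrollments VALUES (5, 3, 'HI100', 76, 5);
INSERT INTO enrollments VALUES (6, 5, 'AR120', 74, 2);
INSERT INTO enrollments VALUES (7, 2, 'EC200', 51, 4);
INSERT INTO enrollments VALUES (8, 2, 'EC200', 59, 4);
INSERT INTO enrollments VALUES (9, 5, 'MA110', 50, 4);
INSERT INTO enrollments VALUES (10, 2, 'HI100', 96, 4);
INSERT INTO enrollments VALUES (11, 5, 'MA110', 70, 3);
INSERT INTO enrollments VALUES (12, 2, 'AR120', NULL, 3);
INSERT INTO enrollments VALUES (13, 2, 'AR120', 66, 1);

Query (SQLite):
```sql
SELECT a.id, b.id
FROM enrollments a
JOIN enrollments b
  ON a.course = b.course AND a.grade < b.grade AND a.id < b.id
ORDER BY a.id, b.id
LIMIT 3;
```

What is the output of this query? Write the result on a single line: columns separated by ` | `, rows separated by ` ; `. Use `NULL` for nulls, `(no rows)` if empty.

Pairs (a,b) with same course, a.grade < b.grade, a.id < b.id.
course groups: AR120:{1,6,12,13} EC200:{4,7,8} HI100:{2,5,10} MA110:{3,9,11}
Ordered by (a.id, b.id); first 3.

3 | 11 ; 5 | 10 ; 7 | 8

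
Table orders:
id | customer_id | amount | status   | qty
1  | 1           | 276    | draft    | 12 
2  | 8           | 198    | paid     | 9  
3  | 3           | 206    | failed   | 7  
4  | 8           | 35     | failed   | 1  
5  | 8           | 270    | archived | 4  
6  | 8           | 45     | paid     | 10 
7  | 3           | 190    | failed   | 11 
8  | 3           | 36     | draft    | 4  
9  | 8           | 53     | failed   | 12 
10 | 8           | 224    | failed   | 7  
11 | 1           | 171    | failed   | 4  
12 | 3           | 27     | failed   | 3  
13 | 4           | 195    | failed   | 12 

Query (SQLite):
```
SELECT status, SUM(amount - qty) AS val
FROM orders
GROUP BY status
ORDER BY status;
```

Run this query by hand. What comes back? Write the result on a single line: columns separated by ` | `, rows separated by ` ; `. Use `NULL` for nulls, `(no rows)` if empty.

archived | 266 ; draft | 296 ; failed | 1044 ; paid | 224

For each row compute amount - qty.
Group by status; take SUM of the expression per group.
  archived: ids {5} → SUM(amount - qty)=266
  draft: ids {1, 8} → SUM(amount - qty)=296
  failed: ids {3, 4, 7, 9, 10, 11, 12, 13} → SUM(amount - qty)=1044
  paid: ids {2, 6} → SUM(amount - qty)=224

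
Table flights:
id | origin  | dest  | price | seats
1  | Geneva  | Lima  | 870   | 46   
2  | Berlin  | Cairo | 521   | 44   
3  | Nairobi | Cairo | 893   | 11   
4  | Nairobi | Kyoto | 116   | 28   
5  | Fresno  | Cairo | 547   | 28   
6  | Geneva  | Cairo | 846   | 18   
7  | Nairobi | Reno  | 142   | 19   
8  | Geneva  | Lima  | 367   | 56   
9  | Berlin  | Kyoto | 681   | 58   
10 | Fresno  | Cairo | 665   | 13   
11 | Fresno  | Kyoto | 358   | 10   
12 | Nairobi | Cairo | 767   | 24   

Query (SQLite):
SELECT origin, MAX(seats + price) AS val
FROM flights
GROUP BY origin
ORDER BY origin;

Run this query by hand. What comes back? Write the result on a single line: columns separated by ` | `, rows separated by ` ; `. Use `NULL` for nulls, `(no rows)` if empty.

For each row compute seats + price.
Group by origin; take MAX of the expression per group.
  Berlin: ids {2, 9} → MAX(seats + price)=739
  Fresno: ids {5, 10, 11} → MAX(seats + price)=678
  Geneva: ids {1, 6, 8} → MAX(seats + price)=916
  Nairobi: ids {3, 4, 7, 12} → MAX(seats + price)=904

Berlin | 739 ; Fresno | 678 ; Geneva | 916 ; Nairobi | 904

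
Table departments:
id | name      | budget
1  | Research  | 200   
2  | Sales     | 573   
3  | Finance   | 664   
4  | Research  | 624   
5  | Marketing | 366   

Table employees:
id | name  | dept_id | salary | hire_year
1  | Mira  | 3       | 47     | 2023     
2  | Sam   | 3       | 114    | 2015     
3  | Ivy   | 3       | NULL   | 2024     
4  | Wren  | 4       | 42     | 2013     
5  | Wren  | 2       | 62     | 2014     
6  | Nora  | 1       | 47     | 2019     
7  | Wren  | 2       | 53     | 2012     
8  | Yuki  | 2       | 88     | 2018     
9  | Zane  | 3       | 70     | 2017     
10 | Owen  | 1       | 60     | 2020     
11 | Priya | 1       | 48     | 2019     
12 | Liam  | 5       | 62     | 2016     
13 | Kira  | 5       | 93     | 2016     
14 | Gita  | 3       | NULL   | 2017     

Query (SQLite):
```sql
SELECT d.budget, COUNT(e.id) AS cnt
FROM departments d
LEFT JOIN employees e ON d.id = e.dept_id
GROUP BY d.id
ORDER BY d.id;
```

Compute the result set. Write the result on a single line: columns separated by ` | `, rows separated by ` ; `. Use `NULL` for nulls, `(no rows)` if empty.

200 | 3 ; 573 | 3 ; 664 | 5 ; 624 | 1 ; 366 | 2

LEFT JOIN keeps every departments row; unmatched ones get NULL for employees columns.
Group by departments.id and compute COUNT(e.id). COUNT(col) of an all-NULL group is 0.
  1: ids {6, 10, 11} → COUNT(e.id)=3
  2: ids {5, 7, 8} → COUNT(e.id)=3
  3: ids {1, 2, 3, 9, 14} → COUNT(e.id)=5
  4: ids {4} → COUNT(e.id)=1
  5: ids {12, 13} → COUNT(e.id)=2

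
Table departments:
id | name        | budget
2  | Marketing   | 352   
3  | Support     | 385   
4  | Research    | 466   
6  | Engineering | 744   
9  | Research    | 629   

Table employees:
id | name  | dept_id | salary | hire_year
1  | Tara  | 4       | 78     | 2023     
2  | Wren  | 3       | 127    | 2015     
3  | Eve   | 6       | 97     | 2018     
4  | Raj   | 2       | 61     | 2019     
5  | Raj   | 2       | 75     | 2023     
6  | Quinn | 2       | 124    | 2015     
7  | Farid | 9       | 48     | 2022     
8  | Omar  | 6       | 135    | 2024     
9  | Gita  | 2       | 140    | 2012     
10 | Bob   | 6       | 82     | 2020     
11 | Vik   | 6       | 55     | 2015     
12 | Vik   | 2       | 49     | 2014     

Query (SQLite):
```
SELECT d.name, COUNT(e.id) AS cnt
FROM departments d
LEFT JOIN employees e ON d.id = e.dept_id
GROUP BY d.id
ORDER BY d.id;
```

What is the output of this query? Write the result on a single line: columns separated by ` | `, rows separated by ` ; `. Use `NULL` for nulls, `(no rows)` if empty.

Marketing | 5 ; Support | 1 ; Research | 1 ; Engineering | 4 ; Research | 1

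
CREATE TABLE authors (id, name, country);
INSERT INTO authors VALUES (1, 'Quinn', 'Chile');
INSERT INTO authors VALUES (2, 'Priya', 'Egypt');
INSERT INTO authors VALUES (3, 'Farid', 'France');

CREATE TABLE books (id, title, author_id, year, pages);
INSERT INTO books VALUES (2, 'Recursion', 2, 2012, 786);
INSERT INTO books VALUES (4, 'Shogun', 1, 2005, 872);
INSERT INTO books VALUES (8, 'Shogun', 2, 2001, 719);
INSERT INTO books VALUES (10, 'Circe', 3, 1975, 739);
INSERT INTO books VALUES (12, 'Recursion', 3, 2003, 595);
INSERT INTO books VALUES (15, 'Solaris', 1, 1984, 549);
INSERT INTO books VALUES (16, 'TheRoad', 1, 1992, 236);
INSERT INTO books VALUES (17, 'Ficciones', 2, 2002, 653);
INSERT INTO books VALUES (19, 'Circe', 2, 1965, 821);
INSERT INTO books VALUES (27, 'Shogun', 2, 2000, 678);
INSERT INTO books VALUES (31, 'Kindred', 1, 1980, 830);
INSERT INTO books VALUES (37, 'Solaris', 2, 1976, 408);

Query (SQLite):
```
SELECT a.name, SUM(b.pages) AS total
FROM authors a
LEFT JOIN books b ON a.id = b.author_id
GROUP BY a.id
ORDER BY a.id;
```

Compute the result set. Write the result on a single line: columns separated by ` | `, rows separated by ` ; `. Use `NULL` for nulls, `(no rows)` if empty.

LEFT JOIN keeps every authors row; unmatched ones get NULL for books columns.
Group by authors.id and compute SUM(b.pages). SUM over an all-NULL group is NULL.
  1: ids {4, 15, 16, 31} → SUM(b.pages)=2487
  2: ids {2, 8, 17, 19, 27, 37} → SUM(b.pages)=4065
  3: ids {10, 12} → SUM(b.pages)=1334

Quinn | 2487 ; Priya | 4065 ; Farid | 1334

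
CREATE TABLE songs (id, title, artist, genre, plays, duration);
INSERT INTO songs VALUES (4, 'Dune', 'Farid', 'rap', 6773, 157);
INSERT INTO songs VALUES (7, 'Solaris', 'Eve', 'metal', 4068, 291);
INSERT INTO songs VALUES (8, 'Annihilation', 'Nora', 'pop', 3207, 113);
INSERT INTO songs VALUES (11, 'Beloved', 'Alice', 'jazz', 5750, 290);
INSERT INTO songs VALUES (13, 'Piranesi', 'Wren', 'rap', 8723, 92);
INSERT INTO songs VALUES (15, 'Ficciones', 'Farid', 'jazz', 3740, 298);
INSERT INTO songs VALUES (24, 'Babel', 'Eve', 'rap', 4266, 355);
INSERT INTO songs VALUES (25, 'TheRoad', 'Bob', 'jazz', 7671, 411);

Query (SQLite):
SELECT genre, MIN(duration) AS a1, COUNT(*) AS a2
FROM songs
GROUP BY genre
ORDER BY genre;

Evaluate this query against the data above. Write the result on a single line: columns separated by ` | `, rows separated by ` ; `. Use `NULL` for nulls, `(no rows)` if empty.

Group songs by genre.
Per group compute: MIN(duration), COUNT(*).
  jazz: ids {11, 15, 25} → MIN(duration)=290, COUNT(*)=3
  metal: ids {7} → MIN(duration)=291, COUNT(*)=1
  pop: ids {8} → MIN(duration)=113, COUNT(*)=1
  rap: ids {4, 13, 24} → MIN(duration)=92, COUNT(*)=3

jazz | 290 | 3 ; metal | 291 | 1 ; pop | 113 | 1 ; rap | 92 | 3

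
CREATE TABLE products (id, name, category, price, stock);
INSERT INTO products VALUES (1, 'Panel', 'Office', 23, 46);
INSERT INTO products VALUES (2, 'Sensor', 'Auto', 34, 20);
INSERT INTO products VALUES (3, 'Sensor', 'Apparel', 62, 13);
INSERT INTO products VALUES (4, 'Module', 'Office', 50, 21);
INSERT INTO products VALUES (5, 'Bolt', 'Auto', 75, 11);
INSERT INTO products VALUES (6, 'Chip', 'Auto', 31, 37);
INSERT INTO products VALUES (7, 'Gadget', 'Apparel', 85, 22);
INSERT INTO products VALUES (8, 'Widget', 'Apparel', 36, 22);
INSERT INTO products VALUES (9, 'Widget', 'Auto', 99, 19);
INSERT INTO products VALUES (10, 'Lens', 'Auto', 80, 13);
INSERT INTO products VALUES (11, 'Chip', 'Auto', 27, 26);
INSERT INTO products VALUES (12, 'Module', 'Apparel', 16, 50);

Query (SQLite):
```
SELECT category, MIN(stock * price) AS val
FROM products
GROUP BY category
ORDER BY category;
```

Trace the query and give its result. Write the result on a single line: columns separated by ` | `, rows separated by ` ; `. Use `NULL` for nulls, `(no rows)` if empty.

Apparel | 792 ; Auto | 680 ; Office | 1050

For each row compute stock * price.
Group by category; take MIN of the expression per group.
  Apparel: ids {3, 7, 8, 12} → MIN(stock * price)=792
  Auto: ids {2, 5, 6, 9, 10, 11} → MIN(stock * price)=680
  Office: ids {1, 4} → MIN(stock * price)=1050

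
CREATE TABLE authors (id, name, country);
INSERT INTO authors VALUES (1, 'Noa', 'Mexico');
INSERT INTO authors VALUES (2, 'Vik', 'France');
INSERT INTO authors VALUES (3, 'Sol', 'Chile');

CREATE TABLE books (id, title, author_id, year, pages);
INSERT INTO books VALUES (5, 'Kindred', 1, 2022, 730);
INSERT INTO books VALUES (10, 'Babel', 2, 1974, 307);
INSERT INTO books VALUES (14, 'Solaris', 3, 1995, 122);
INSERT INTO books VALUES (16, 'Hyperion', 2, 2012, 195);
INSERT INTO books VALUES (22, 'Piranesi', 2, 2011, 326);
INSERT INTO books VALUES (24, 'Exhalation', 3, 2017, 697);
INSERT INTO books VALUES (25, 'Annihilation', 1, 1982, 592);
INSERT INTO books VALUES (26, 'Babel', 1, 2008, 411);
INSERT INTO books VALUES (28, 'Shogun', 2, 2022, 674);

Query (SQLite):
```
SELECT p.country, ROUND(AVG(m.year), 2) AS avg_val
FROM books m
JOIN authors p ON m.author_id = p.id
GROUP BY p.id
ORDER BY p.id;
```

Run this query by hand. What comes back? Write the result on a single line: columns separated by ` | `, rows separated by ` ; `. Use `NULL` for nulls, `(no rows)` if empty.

Mexico | 2004 ; France | 2004.75 ; Chile | 2006

Join each books row to its authors via author_id.
Group joined rows by authors.id; compute ROUND(AVG(m.year), 2) per group.
  1: ids {5, 25, 26} → ROUND(AVG(m.year), 2)=2004
  2: ids {10, 16, 22, 28} → ROUND(AVG(m.year), 2)=2004.75
  3: ids {14, 24} → ROUND(AVG(m.year), 2)=2006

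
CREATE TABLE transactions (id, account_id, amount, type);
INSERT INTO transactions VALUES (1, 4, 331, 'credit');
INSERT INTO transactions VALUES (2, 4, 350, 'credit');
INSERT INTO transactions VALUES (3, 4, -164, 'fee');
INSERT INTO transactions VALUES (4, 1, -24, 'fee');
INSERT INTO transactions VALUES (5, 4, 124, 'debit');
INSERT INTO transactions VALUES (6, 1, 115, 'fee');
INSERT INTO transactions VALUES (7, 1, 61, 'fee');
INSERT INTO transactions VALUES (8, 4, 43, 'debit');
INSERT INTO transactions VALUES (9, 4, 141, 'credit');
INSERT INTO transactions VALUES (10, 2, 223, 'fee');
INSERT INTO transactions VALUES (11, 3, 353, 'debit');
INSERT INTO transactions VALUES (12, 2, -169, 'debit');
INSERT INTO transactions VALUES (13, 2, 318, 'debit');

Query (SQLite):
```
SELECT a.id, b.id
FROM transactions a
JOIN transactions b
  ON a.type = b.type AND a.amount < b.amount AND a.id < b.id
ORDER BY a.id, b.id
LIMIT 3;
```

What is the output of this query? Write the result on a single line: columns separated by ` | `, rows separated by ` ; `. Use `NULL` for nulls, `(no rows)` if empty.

1 | 2 ; 3 | 4 ; 3 | 6

Pairs (a,b) with same type, a.amount < b.amount, a.id < b.id.
type groups: credit:{1,2,9} debit:{5,8,11,12,13} fee:{3,4,6,7,10}
Ordered by (a.id, b.id); first 3.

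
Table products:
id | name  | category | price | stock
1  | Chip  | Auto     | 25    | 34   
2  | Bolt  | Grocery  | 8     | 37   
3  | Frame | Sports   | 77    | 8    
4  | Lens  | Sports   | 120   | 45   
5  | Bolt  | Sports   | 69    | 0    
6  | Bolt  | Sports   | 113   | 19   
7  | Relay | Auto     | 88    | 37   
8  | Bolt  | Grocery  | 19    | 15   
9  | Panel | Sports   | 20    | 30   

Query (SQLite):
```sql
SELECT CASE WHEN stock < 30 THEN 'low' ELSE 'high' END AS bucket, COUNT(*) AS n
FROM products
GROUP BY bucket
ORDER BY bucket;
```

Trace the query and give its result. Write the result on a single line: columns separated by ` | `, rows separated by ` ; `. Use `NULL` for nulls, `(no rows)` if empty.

Bucket rows by stock < 30 → 'low' else 'high'; count each bucket.

high | 5 ; low | 4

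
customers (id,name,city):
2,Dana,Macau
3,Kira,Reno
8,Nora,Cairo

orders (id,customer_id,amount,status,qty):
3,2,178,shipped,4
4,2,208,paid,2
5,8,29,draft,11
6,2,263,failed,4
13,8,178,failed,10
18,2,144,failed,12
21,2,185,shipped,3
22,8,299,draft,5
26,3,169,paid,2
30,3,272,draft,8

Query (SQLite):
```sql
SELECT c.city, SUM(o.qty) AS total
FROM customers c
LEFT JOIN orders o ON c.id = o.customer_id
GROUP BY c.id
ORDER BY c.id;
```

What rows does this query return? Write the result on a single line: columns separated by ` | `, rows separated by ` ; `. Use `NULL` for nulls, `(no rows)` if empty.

Macau | 25 ; Reno | 10 ; Cairo | 26

LEFT JOIN keeps every customers row; unmatched ones get NULL for orders columns.
Group by customers.id and compute SUM(o.qty). SUM over an all-NULL group is NULL.
  2: ids {3, 4, 6, 18, 21} → SUM(o.qty)=25
  3: ids {26, 30} → SUM(o.qty)=10
  8: ids {5, 13, 22} → SUM(o.qty)=26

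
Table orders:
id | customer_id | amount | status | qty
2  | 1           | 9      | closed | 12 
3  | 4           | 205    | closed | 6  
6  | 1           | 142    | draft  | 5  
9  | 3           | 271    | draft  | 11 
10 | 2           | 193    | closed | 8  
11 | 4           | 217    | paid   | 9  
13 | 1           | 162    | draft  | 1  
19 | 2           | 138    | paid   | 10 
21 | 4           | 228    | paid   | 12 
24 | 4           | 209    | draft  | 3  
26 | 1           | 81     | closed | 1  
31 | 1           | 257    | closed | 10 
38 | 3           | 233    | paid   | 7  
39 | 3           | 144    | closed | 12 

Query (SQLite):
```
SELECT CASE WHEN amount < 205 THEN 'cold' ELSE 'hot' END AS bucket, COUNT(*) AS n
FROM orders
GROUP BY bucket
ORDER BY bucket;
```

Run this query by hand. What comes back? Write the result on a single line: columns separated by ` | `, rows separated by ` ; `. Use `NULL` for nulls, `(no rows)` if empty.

Bucket rows by amount < 205 → 'cold' else 'hot'; count each bucket.

cold | 7 ; hot | 7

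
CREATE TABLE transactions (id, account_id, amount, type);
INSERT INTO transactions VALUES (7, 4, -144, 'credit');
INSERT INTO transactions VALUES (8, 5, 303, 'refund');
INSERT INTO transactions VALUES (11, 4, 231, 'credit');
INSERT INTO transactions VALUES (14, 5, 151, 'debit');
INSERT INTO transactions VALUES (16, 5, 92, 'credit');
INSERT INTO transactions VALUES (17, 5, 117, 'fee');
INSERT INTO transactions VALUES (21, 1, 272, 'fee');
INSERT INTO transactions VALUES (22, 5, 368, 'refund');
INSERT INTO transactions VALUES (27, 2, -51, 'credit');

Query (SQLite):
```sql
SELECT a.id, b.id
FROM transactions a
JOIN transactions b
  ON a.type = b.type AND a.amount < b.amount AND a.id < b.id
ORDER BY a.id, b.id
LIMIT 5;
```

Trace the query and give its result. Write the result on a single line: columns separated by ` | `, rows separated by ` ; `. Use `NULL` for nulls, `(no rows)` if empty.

7 | 11 ; 7 | 16 ; 7 | 27 ; 8 | 22 ; 17 | 21

Pairs (a,b) with same type, a.amount < b.amount, a.id < b.id.
type groups: credit:{7,11,16,27} debit:{14} fee:{17,21} refund:{8,22}
Ordered by (a.id, b.id); first 5.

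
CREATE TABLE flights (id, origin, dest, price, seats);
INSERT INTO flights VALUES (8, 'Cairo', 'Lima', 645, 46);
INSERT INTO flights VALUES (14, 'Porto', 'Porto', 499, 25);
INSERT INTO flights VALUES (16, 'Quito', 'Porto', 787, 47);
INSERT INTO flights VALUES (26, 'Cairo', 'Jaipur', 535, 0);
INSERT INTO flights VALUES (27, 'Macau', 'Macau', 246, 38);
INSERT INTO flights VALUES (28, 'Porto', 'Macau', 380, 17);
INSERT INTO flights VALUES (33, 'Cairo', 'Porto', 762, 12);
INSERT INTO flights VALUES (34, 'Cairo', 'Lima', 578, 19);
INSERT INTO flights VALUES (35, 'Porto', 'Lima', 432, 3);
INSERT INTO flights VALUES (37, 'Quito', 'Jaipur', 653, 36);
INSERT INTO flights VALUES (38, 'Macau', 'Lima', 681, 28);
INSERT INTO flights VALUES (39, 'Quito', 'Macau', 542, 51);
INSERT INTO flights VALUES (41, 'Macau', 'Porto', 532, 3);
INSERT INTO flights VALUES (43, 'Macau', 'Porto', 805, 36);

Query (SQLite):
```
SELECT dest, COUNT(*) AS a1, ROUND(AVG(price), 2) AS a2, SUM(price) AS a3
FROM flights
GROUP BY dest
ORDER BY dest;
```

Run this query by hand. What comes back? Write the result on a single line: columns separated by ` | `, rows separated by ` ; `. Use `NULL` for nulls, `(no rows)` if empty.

Group flights by dest.
Per group compute: COUNT(*), ROUND(AVG(price), 2), SUM(price).
  Jaipur: ids {26, 37} → COUNT(*)=2, ROUND(AVG(price), 2)=594, SUM(price)=1188
  Lima: ids {8, 34, 35, 38} → COUNT(*)=4, ROUND(AVG(price), 2)=584, SUM(price)=2336
  Macau: ids {27, 28, 39} → COUNT(*)=3, ROUND(AVG(price), 2)=389.33, SUM(price)=1168
  Porto: ids {14, 16, 33, 41, 43} → COUNT(*)=5, ROUND(AVG(price), 2)=677, SUM(price)=3385

Jaipur | 2 | 594 | 1188 ; Lima | 4 | 584 | 2336 ; Macau | 3 | 389.33 | 1168 ; Porto | 5 | 677 | 3385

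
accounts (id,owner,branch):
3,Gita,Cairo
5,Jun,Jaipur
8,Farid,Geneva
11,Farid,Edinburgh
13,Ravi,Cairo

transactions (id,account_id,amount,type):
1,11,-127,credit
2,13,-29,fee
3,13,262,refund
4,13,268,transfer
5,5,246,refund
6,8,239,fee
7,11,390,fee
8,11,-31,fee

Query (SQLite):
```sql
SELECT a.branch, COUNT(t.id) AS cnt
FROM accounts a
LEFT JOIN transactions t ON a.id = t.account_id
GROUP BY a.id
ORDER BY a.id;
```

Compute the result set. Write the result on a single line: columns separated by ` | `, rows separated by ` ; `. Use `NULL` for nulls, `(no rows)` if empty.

Cairo | 0 ; Jaipur | 1 ; Geneva | 1 ; Edinburgh | 3 ; Cairo | 3

LEFT JOIN keeps every accounts row; unmatched ones get NULL for transactions columns.
Group by accounts.id and compute COUNT(t.id). COUNT(col) of an all-NULL group is 0.
  3: ids {—} → COUNT(t.id)=0
  5: ids {5} → COUNT(t.id)=1
  8: ids {6} → COUNT(t.id)=1
  11: ids {1, 7, 8} → COUNT(t.id)=3
  13: ids {2, 3, 4} → COUNT(t.id)=3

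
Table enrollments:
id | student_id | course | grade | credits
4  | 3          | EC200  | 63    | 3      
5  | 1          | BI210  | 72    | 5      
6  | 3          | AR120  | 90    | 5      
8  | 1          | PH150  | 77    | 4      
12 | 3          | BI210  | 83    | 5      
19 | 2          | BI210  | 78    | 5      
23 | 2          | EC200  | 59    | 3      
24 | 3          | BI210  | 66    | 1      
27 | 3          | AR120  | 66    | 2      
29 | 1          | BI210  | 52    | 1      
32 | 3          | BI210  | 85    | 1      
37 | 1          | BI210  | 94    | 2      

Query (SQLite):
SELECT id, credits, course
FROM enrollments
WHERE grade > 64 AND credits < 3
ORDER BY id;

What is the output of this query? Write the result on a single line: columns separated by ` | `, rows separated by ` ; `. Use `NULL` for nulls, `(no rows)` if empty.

grade > 64: ids {5, 6, 8, 12, 19, 24, 27, 32, 37}
credits < 3: ids {24, 27, 29, 32, 37}
Combine with AND.

24 | 1 | BI210 ; 27 | 2 | AR120 ; 32 | 1 | BI210 ; 37 | 2 | BI210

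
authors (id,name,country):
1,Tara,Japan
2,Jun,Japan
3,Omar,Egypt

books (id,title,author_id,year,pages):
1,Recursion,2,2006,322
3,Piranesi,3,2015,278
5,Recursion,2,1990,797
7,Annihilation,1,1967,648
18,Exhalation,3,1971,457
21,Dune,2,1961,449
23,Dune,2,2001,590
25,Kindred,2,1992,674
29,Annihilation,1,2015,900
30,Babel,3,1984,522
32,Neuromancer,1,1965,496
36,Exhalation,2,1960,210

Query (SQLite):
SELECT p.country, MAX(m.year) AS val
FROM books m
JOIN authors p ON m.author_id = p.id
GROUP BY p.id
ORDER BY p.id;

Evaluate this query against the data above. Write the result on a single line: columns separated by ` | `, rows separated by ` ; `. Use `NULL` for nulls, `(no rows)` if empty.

Japan | 2015 ; Japan | 2006 ; Egypt | 2015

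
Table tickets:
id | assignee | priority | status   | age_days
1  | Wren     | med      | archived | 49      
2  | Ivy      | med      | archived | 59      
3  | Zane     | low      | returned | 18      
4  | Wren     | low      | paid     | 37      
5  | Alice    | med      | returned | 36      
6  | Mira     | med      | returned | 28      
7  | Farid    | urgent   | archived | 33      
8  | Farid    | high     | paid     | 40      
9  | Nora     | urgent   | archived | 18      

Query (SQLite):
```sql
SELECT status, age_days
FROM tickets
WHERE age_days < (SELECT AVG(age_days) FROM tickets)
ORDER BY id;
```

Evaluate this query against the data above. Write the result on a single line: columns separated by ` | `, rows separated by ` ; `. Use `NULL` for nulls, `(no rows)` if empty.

returned | 18 ; returned | 28 ; archived | 33 ; archived | 18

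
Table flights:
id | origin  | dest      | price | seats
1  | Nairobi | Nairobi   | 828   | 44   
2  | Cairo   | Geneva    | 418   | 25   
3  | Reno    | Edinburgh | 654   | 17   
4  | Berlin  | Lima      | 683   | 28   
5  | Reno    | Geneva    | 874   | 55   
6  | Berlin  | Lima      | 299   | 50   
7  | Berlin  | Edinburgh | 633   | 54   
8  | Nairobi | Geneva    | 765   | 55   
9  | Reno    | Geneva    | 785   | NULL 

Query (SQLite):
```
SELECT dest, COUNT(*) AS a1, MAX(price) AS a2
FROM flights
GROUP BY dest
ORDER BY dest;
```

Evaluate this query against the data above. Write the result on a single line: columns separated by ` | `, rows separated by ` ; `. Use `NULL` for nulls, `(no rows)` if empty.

Group flights by dest.
Per group compute: COUNT(*), MAX(price).
  Edinburgh: ids {3, 7} → COUNT(*)=2, MAX(price)=654
  Geneva: ids {2, 5, 8, 9} → COUNT(*)=4, MAX(price)=874
  Lima: ids {4, 6} → COUNT(*)=2, MAX(price)=683
  Nairobi: ids {1} → COUNT(*)=1, MAX(price)=828

Edinburgh | 2 | 654 ; Geneva | 4 | 874 ; Lima | 2 | 683 ; Nairobi | 1 | 828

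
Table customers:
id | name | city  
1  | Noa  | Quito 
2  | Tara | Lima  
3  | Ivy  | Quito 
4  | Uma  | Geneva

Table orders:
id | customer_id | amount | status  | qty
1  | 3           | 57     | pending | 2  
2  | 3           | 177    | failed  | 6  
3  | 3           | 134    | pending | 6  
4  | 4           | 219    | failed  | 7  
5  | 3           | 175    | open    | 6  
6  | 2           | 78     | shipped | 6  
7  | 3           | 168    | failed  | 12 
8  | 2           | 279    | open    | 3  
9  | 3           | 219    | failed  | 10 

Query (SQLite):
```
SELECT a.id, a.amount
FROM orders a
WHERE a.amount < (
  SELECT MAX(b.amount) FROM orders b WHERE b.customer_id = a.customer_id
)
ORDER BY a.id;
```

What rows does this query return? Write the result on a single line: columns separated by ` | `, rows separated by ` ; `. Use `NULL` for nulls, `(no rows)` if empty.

1 | 57 ; 2 | 177 ; 3 | 134 ; 5 | 175 ; 6 | 78 ; 7 | 168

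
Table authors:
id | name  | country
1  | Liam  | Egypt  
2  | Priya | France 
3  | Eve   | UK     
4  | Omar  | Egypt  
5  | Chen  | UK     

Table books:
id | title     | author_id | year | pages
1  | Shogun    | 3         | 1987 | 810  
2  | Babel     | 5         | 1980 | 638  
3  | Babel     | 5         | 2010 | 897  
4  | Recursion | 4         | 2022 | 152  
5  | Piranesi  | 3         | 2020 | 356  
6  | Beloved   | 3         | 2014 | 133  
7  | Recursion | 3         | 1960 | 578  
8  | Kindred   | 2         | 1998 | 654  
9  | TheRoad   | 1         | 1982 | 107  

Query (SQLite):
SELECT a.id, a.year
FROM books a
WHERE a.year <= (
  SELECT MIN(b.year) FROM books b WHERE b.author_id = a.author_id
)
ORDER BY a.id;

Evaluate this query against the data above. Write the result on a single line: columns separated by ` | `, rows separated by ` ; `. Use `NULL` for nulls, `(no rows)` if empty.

2 | 1980 ; 4 | 2022 ; 7 | 1960 ; 8 | 1998 ; 9 | 1982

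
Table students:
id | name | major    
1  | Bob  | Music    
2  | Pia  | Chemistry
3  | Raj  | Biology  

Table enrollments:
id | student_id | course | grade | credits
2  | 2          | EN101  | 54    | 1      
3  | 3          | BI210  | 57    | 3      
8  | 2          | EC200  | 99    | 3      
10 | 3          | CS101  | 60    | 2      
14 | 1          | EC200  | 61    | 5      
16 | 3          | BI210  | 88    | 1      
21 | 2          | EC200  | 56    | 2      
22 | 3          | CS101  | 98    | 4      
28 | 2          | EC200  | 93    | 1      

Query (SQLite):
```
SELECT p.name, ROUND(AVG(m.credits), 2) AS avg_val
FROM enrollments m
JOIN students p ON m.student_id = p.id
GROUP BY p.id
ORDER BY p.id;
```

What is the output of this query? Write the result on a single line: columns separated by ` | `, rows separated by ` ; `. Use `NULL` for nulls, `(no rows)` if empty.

Join each enrollments row to its students via student_id.
Group joined rows by students.id; compute ROUND(AVG(m.credits), 2) per group.
  1: ids {14} → ROUND(AVG(m.credits), 2)=5
  2: ids {2, 8, 21, 28} → ROUND(AVG(m.credits), 2)=1.75
  3: ids {3, 10, 16, 22} → ROUND(AVG(m.credits), 2)=2.5

Bob | 5 ; Pia | 1.75 ; Raj | 2.5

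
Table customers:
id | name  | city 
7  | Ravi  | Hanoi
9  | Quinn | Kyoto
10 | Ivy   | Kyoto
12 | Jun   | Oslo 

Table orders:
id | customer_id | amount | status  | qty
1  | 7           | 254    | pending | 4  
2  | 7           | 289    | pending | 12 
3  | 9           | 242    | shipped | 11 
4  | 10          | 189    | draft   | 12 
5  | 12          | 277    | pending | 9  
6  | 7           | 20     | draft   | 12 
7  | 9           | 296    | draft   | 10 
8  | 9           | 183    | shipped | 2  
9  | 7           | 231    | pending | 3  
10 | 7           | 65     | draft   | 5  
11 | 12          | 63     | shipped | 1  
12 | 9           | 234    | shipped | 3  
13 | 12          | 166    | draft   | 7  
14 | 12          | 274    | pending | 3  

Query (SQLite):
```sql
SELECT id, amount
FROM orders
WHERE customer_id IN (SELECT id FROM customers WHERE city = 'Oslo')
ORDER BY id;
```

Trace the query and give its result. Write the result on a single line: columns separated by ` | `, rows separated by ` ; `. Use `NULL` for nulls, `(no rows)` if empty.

5 | 277 ; 11 | 63 ; 13 | 166 ; 14 | 274

Inner query: customers.id where city = 'Oslo'.
Outer: keep orders rows whose customer_id is in that set.
Inner query → {12}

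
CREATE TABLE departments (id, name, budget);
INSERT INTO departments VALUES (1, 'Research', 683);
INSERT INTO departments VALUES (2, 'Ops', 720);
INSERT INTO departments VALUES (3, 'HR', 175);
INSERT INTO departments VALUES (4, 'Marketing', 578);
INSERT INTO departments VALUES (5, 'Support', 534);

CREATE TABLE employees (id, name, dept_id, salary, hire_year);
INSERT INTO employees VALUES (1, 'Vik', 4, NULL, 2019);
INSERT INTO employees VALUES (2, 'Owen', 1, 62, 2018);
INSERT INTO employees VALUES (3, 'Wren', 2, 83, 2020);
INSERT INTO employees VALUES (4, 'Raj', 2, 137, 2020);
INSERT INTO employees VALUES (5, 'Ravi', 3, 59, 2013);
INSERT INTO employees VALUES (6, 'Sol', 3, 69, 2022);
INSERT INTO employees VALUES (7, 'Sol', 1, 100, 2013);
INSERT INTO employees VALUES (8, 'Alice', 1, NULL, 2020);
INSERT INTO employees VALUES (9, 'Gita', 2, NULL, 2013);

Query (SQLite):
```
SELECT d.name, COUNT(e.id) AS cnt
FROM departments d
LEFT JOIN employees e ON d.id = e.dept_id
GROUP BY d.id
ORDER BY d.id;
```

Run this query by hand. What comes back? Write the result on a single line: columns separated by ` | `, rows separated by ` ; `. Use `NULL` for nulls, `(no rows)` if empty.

LEFT JOIN keeps every departments row; unmatched ones get NULL for employees columns.
Group by departments.id and compute COUNT(e.id). COUNT(col) of an all-NULL group is 0.
  1: ids {2, 7, 8} → COUNT(e.id)=3
  2: ids {3, 4, 9} → COUNT(e.id)=3
  3: ids {5, 6} → COUNT(e.id)=2
  4: ids {1} → COUNT(e.id)=1
  5: ids {—} → COUNT(e.id)=0

Research | 3 ; Ops | 3 ; HR | 2 ; Marketing | 1 ; Support | 0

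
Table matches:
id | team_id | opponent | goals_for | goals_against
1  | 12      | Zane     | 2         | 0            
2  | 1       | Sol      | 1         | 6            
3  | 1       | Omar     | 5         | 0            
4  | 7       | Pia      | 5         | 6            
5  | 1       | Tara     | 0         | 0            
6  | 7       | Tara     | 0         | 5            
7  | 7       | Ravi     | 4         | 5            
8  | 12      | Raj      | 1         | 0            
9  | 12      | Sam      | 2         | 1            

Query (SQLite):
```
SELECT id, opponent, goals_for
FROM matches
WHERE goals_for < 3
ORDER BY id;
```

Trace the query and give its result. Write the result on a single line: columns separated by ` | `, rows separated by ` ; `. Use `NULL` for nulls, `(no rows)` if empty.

1 | Zane | 2 ; 2 | Sol | 1 ; 5 | Tara | 0 ; 6 | Tara | 0 ; 8 | Raj | 1 ; 9 | Sam | 2

goals_for < 3: ids {1, 2, 5, 6, 8, 9}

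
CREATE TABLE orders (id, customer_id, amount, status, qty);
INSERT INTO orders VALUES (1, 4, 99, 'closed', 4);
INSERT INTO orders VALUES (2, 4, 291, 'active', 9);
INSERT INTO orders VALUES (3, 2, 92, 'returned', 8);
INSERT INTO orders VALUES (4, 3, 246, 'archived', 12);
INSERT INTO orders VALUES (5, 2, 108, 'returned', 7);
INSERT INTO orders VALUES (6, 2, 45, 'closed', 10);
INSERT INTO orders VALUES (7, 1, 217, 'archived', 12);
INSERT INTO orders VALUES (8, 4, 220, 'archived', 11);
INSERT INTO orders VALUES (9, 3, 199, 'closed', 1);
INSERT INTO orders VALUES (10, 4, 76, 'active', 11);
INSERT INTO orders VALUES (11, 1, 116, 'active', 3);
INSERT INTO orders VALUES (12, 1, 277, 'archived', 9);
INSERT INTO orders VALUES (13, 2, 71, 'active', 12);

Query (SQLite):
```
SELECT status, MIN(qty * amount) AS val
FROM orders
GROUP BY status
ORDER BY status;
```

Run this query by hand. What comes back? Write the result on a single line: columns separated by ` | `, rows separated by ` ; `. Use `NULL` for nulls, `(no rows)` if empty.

For each row compute qty * amount.
Group by status; take MIN of the expression per group.
  active: ids {2, 10, 11, 13} → MIN(qty * amount)=348
  archived: ids {4, 7, 8, 12} → MIN(qty * amount)=2420
  closed: ids {1, 6, 9} → MIN(qty * amount)=199
  returned: ids {3, 5} → MIN(qty * amount)=736

active | 348 ; archived | 2420 ; closed | 199 ; returned | 736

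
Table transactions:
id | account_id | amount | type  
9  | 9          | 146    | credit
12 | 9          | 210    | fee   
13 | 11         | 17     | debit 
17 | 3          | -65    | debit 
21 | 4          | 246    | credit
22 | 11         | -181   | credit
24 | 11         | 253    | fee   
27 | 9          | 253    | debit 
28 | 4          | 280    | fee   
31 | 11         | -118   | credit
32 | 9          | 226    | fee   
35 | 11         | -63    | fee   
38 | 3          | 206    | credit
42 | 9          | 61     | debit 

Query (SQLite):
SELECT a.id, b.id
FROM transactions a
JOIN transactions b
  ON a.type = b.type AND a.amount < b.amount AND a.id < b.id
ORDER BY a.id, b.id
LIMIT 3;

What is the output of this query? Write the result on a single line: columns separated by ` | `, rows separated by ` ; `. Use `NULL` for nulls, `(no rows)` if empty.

9 | 21 ; 9 | 38 ; 12 | 24

Pairs (a,b) with same type, a.amount < b.amount, a.id < b.id.
type groups: credit:{9,21,22,31,38} debit:{13,17,27,42} fee:{12,24,28,32,35}
Ordered by (a.id, b.id); first 3.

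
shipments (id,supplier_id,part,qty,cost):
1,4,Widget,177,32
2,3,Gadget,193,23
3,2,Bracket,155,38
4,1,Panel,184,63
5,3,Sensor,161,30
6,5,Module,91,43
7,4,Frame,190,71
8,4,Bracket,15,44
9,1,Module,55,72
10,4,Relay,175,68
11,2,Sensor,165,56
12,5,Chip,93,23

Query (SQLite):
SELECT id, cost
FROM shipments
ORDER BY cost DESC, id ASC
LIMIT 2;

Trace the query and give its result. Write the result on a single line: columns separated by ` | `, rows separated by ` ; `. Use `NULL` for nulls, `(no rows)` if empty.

Sort by cost desc, tiebreak id asc: (72, id=9), (71, id=7), (68, id=10), (63, id=4), (56, id=11) …. Take first 2.

9 | 72 ; 7 | 71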